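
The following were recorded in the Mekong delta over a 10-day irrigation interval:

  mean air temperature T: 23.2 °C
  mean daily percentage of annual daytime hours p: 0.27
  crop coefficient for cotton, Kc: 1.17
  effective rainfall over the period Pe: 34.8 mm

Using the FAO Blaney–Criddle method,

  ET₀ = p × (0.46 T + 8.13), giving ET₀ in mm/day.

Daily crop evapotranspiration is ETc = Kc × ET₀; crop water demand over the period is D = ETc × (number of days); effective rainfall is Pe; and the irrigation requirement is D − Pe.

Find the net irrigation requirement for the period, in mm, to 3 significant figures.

ET₀ = 0.27 × (0.46 × 23.2 + 8.13) = 0.27 × 18.802 = 5.0765 mm/d
ETc = Kc × ET₀ = 1.17 × 5.0765 = 5.9395 mm/d
Crop demand D = ETc × 10 d = 5.9395 × 10 = 59.395 mm
D − Pe = 59.395 − 34.8 = 24.595 mm

24.6 mm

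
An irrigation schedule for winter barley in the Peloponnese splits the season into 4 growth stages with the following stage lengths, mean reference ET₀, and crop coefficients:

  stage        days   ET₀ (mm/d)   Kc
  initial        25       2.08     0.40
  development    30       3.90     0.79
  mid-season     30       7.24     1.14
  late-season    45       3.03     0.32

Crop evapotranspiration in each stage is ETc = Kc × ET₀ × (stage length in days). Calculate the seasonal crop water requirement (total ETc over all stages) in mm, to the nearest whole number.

404 mm

initial: 0.40 × 2.08 × 25 = 20.80 mm
development: 0.79 × 3.90 × 30 = 92.43 mm
mid-season: 1.14 × 7.24 × 30 = 247.61 mm
late-season: 0.32 × 3.03 × 45 = 43.63 mm
Seasonal total = 404.47 mm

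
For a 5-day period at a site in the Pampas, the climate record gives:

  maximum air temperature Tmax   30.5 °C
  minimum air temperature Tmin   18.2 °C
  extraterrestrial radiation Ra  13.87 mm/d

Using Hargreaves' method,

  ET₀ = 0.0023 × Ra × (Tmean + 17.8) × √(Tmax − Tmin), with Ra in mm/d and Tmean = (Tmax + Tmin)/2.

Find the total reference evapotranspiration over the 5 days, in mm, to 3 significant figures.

23.6 mm

Tmean = (30.5 + 18.2)/2 = 24.35 °C
ET₀ = 0.0023 × 13.87 × (24.35 + 17.8) × √12.3 = 0.0023 × 13.87 × 42.15 × 3.5071 = 4.7157 mm/d
Over 5 days: 4.7157 × 5 = 23.579 mm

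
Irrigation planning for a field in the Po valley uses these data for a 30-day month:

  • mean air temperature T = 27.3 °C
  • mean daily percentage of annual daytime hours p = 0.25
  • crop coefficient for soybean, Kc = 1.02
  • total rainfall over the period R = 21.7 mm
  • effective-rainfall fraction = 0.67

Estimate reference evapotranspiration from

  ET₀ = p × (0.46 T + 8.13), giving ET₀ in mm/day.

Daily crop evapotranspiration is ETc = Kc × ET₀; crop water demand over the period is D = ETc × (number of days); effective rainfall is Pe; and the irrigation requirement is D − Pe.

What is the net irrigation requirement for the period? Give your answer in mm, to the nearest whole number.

ET₀ = 0.25 × (0.46 × 27.3 + 8.13) = 0.25 × 20.688 = 5.1720 mm/d
ETc = Kc × ET₀ = 1.02 × 5.1720 = 5.2754 mm/d
Crop demand D = ETc × 30 d = 5.2754 × 30 = 158.262 mm
Pe = 0.67 × 21.7 = 14.539 mm
D − Pe = 158.262 − 14.539 = 143.723 mm

144 mm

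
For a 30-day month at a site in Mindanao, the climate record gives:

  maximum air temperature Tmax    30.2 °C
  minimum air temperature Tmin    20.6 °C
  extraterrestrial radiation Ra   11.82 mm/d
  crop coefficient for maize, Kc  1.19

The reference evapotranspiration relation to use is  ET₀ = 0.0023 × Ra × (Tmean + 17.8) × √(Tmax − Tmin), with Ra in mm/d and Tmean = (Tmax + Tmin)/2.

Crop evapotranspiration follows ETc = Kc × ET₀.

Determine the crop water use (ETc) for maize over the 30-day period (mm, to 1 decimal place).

129.9 mm

Tmean = (30.2 + 20.6)/2 = 25.40 °C
ET₀ = 0.0023 × 11.82 × (25.40 + 17.8) × √9.6 = 0.0023 × 11.82 × 43.20 × 3.0984 = 3.6389 mm/d
ETc = Kc × ET₀ = 1.19 × 3.6389 = 4.3303 mm/d
Over 30 days: 4.3303 × 30 = 129.909 mm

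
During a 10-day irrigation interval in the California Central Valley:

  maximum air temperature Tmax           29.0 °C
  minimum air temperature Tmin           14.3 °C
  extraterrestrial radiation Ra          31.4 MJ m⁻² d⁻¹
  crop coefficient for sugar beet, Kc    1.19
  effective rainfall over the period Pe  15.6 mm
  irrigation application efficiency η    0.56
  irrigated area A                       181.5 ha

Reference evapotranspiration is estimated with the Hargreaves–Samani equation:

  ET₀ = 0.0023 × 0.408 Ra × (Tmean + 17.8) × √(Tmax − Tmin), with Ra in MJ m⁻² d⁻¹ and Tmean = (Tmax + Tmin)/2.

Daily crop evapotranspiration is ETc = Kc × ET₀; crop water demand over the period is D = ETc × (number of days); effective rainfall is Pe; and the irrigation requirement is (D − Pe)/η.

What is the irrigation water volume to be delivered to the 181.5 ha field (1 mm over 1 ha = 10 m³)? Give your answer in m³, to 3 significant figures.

Tmean = (29.0 + 14.3)/2 = 21.65 °C
0.408 Ra = 0.408 × 31.4 = 12.8112 mm/d equivalent
ET₀ = 0.0023 × 12.8112 × (21.65 + 17.8) × √14.7 = 0.0023 × 12.8112 × 39.45 × 3.8341 = 4.4569 mm/d
ETc = Kc × ET₀ = 1.19 × 4.4569 = 5.3037 mm/d
Crop demand D = ETc × 10 d = 5.3037 × 10 = 53.037 mm
D − Pe = 53.037 − 15.6 = 37.437 mm
Gross irrigation = 37.437 / 0.56 = 66.852 mm
Volume = 66.852 mm × 181.5 ha × 10 = 121336.4 m³

121000 m³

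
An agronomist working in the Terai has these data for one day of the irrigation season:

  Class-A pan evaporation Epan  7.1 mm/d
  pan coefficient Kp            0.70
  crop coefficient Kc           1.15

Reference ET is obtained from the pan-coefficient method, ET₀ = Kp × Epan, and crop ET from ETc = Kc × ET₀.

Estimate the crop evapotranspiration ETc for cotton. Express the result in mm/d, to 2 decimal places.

5.72 mm/d

ET₀ = 0.70 × 7.1 = 4.9700 mm/d
ETc = Kc × ET₀ = 1.15 × 4.9700 = 5.7155 mm/d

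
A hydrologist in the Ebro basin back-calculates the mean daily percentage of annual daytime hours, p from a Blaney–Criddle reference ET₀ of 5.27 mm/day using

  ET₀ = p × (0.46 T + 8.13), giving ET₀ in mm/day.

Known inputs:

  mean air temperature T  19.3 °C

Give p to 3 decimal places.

p = ET₀ / (0.46 T + 8.13) = 5.27 / (0.46 × 19.3 + 8.13) = 5.27 / 17.008 = 0.3099

0.310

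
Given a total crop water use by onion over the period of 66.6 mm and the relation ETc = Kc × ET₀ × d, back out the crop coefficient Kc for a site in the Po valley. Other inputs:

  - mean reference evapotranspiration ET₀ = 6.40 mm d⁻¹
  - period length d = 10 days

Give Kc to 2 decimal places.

1.04

ETc = Kc × ET₀ × d  ⇒  Kc = ETc / (ET₀ × d)
Kc = 66.6 / (6.40 × 10) = 66.6 / 64.00 = 1.0406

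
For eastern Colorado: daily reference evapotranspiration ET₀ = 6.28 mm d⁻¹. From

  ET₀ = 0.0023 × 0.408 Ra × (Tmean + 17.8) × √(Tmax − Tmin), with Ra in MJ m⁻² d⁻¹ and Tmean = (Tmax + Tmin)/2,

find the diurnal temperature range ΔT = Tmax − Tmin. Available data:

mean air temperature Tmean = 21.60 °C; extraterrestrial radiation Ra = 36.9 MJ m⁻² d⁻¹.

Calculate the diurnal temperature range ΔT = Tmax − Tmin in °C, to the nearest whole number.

21 °C

√ΔT = ET₀ / [0.0023 × 0.408 × Ra × (Tmean+17.8)] = 6.28 / (0.0023 × 15.0552 × 39.40) = 4.6031
ΔT = 4.6031² = 21.189 °C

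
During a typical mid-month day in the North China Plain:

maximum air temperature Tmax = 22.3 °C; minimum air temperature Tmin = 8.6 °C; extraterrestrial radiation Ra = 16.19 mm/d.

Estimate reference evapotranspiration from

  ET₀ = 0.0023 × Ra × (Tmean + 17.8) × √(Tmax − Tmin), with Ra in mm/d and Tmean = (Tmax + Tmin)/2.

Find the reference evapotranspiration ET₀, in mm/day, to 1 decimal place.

4.6 mm/day

Tmean = (22.3 + 8.6)/2 = 15.45 °C
ET₀ = 0.0023 × 16.19 × (15.45 + 17.8) × √13.7 = 0.0023 × 16.19 × 33.25 × 3.7014 = 4.5828 mm/d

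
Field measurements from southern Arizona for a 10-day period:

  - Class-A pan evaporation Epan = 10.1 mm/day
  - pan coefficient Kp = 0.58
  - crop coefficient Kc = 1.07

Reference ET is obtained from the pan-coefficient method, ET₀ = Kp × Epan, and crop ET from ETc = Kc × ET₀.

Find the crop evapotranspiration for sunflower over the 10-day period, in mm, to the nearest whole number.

ET₀ = 0.58 × 10.1 = 5.8580 mm/d
ETc = Kc × ET₀ = 1.07 × 5.8580 = 6.2681 mm/d
Over 10 days: 6.2681 × 10 = 62.681 mm

63 mm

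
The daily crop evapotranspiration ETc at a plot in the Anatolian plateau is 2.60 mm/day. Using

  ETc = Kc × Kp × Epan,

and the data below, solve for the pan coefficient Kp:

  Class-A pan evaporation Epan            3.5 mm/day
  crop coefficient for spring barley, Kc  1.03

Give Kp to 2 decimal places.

ETc = Kc × Kp × Epan  ⇒  Kp = ETc / (Kc × Epan)
Kp = 2.60 / (1.03 × 3.5) = 2.60 / 3.605 = 0.7212

0.72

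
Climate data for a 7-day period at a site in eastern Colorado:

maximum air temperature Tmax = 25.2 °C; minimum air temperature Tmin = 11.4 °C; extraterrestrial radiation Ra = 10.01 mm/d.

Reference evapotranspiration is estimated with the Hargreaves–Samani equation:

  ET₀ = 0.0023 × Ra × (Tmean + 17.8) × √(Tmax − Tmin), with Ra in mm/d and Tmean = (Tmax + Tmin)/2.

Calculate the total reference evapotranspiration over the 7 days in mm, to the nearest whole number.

22 mm

Tmean = (25.2 + 11.4)/2 = 18.30 °C
ET₀ = 0.0023 × 10.01 × (18.30 + 17.8) × √13.8 = 0.0023 × 10.01 × 36.10 × 3.7148 = 3.0875 mm/d
Over 7 days: 3.0875 × 7 = 21.613 mm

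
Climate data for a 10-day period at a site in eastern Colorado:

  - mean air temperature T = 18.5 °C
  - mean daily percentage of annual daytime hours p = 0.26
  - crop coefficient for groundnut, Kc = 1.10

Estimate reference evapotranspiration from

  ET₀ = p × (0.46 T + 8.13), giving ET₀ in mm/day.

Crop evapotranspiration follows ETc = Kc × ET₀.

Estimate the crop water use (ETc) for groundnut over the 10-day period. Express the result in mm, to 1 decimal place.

47.6 mm

ET₀ = 0.26 × (0.46 × 18.5 + 8.13) = 0.26 × 16.640 = 4.3264 mm/d
ETc = Kc × ET₀ = 1.10 × 4.3264 = 4.7590 mm/d
Over 10 days: 4.7590 × 10 = 47.590 mm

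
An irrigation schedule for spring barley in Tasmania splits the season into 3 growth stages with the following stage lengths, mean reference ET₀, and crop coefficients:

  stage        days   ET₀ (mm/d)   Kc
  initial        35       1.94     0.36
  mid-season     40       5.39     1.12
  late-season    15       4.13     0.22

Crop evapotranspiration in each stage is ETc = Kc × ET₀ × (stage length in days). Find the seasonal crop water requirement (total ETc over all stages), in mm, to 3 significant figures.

280 mm

initial: 0.36 × 1.94 × 35 = 24.44 mm
mid-season: 1.12 × 5.39 × 40 = 241.47 mm
late-season: 0.22 × 4.13 × 15 = 13.63 mm
Seasonal total = 279.54 mm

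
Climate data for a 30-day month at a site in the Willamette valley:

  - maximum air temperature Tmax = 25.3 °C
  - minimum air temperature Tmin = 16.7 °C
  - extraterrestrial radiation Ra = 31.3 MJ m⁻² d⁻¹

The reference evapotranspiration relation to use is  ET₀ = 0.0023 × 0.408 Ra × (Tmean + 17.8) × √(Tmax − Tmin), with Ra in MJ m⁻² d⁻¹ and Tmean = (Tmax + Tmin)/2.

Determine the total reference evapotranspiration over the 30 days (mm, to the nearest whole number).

100 mm

Tmean = (25.3 + 16.7)/2 = 21.00 °C
0.408 Ra = 0.408 × 31.3 = 12.7704 mm/d equivalent
ET₀ = 0.0023 × 12.7704 × (21.00 + 17.8) × √8.6 = 0.0023 × 12.7704 × 38.80 × 2.9326 = 3.3421 mm/d
Over 30 days: 3.3421 × 30 = 100.263 mm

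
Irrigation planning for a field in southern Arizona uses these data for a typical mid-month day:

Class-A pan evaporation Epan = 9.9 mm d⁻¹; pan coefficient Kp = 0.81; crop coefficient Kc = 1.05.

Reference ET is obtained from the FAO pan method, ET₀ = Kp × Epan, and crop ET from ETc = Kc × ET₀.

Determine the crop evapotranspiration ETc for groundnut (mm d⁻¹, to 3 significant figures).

8.42 mm d⁻¹

ET₀ = 0.81 × 9.9 = 8.0190 mm/d
ETc = Kc × ET₀ = 1.05 × 8.0190 = 8.4200 mm/d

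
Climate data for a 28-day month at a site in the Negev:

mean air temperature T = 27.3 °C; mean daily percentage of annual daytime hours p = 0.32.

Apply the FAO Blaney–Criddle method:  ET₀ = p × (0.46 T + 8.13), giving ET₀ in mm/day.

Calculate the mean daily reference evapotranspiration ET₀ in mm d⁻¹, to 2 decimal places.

6.62 mm d⁻¹

ET₀ = 0.32 × (0.46 × 27.3 + 8.13) = 0.32 × 20.688 = 6.6202 mm/d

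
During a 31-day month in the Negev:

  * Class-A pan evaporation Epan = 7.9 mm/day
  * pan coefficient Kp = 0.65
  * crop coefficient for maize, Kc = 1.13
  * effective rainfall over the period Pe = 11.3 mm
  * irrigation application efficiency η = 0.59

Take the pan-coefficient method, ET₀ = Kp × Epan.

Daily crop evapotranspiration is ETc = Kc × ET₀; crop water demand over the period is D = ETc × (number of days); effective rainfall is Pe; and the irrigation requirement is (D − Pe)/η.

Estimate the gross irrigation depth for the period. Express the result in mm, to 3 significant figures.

286 mm

ET₀ = 0.65 × 7.9 = 5.1350 mm/d
ETc = Kc × ET₀ = 1.13 × 5.1350 = 5.8026 mm/d
Crop demand D = ETc × 31 d = 5.8026 × 31 = 179.881 mm
D − Pe = 179.881 − 11.3 = 168.581 mm
Gross irrigation = 168.581 / 0.59 = 285.731 mm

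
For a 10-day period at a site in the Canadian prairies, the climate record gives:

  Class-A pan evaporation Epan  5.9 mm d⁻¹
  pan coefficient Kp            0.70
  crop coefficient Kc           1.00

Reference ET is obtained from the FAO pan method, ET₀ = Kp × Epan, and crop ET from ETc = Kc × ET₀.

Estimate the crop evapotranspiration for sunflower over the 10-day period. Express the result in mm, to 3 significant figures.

ET₀ = 0.70 × 5.9 = 4.1300 mm/d
ETc = Kc × ET₀ = 1.00 × 4.1300 = 4.1300 mm/d
Over 10 days: 4.1300 × 10 = 41.300 mm

41.3 mm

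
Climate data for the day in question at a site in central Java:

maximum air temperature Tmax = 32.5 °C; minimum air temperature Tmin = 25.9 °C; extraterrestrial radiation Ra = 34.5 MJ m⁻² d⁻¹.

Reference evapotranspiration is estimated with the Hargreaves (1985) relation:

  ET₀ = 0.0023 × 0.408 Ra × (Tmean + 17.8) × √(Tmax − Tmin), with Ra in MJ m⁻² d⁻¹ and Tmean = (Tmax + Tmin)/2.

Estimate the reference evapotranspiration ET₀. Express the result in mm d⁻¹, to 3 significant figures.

3.91 mm d⁻¹

Tmean = (32.5 + 25.9)/2 = 29.20 °C
0.408 Ra = 0.408 × 34.5 = 14.0760 mm/d equivalent
ET₀ = 0.0023 × 14.0760 × (29.20 + 17.8) × √6.6 = 0.0023 × 14.0760 × 47.00 × 2.5690 = 3.9090 mm/d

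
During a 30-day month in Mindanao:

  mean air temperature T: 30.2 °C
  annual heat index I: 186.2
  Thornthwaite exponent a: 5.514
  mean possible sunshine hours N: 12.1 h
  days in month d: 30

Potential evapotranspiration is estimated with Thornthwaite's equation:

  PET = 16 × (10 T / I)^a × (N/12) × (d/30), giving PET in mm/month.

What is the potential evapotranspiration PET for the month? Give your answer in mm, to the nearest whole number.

232 mm

10T/I = 10 × 30.2 / 186.2 = 1.6219
(10T/I)^a = 1.6219^5.514 = 14.3904
Uncorrected PET = 16 × 14.3904 = 230.246 mm
Correction = (N/12)(d/30) = (12.1/12)(30/30) = 1.0083
PET = 230.246 × 1.0083 = 232.157 mm/month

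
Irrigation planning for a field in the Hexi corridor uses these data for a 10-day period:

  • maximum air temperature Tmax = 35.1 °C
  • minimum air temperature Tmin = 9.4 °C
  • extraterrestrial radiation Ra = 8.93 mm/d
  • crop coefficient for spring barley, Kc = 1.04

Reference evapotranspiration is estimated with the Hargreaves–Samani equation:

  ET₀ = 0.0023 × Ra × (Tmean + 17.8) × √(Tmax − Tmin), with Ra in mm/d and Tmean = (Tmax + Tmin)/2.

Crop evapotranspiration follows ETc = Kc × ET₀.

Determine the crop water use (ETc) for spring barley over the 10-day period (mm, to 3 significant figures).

Tmean = (35.1 + 9.4)/2 = 22.25 °C
ET₀ = 0.0023 × 8.93 × (22.25 + 17.8) × √25.7 = 0.0023 × 8.93 × 40.05 × 5.0695 = 4.1701 mm/d
ETc = Kc × ET₀ = 1.04 × 4.1701 = 4.3369 mm/d
Over 10 days: 4.3369 × 10 = 43.369 mm

43.4 mm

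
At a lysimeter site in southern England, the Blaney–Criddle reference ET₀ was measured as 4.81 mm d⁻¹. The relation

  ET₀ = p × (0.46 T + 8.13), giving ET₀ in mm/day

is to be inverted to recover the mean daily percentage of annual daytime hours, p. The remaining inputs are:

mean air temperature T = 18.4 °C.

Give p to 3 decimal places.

p = ET₀ / (0.46 T + 8.13) = 4.81 / (0.46 × 18.4 + 8.13) = 4.81 / 16.594 = 0.2899

0.290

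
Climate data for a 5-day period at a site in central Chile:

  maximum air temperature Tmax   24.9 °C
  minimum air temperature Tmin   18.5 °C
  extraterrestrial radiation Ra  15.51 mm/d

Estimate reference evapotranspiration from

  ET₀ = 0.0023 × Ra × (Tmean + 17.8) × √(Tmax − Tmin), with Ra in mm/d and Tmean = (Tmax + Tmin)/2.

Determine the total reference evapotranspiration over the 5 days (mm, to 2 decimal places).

Tmean = (24.9 + 18.5)/2 = 21.70 °C
ET₀ = 0.0023 × 15.51 × (21.70 + 17.8) × √6.4 = 0.0023 × 15.51 × 39.50 × 2.5298 = 3.5647 mm/d
Over 5 days: 3.5647 × 5 = 17.824 mm

17.82 mm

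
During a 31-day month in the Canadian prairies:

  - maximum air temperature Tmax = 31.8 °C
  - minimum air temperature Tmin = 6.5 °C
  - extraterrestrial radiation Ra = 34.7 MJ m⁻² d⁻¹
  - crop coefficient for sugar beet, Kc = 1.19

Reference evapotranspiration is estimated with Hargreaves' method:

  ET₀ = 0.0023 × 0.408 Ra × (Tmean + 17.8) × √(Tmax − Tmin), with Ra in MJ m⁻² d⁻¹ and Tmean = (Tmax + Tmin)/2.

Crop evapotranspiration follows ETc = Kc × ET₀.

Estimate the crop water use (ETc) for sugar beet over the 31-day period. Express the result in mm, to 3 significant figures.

Tmean = (31.8 + 6.5)/2 = 19.15 °C
0.408 Ra = 0.408 × 34.7 = 14.1576 mm/d equivalent
ET₀ = 0.0023 × 14.1576 × (19.15 + 17.8) × √25.3 = 0.0023 × 14.1576 × 36.95 × 5.0299 = 6.0519 mm/d
ETc = Kc × ET₀ = 1.19 × 6.0519 = 7.2018 mm/d
Over 31 days: 7.2018 × 31 = 223.256 mm

223 mm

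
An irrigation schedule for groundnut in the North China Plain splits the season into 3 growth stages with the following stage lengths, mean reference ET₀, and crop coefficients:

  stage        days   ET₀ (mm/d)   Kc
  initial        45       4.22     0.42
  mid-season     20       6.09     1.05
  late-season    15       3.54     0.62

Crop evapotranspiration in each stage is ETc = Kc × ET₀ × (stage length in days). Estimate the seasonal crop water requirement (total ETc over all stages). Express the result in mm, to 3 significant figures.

initial: 0.42 × 4.22 × 45 = 79.76 mm
mid-season: 1.05 × 6.09 × 20 = 127.89 mm
late-season: 0.62 × 3.54 × 15 = 32.92 mm
Seasonal total = 240.57 mm

241 mm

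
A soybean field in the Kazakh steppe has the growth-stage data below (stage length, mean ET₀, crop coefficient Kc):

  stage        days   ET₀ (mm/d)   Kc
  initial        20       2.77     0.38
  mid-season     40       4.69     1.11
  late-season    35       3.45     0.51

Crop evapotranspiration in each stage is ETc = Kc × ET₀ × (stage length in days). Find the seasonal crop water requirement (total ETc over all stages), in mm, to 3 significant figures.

initial: 0.38 × 2.77 × 20 = 21.05 mm
mid-season: 1.11 × 4.69 × 40 = 208.24 mm
late-season: 0.51 × 3.45 × 35 = 61.58 mm
Seasonal total = 290.87 mm

291 mm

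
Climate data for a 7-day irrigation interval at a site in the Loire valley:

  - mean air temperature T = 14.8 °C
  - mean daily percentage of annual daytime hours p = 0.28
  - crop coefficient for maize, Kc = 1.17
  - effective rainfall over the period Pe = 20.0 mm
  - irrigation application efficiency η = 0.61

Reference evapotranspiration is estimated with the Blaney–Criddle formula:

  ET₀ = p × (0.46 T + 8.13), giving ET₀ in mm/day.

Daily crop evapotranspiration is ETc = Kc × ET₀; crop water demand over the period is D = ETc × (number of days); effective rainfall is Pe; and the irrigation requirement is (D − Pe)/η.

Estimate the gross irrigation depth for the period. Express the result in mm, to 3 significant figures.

23.4 mm

ET₀ = 0.28 × (0.46 × 14.8 + 8.13) = 0.28 × 14.938 = 4.1826 mm/d
ETc = Kc × ET₀ = 1.17 × 4.1826 = 4.8936 mm/d
Crop demand D = ETc × 7 d = 4.8936 × 7 = 34.255 mm
D − Pe = 34.255 − 20.0 = 14.255 mm
Gross irrigation = 14.255 / 0.61 = 23.369 mm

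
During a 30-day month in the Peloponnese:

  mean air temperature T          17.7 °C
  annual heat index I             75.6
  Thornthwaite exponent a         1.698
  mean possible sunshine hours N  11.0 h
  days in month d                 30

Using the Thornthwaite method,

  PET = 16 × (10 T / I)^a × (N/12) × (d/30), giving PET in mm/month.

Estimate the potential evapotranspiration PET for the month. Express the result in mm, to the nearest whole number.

10T/I = 10 × 17.7 / 75.6 = 2.3413
(10T/I)^a = 2.3413^1.698 = 4.2397
Uncorrected PET = 16 × 4.2397 = 67.835 mm
Correction = (N/12)(d/30) = (11.0/12)(30/30) = 0.9167
PET = 67.835 × 0.9167 = 62.184 mm/month

62 mm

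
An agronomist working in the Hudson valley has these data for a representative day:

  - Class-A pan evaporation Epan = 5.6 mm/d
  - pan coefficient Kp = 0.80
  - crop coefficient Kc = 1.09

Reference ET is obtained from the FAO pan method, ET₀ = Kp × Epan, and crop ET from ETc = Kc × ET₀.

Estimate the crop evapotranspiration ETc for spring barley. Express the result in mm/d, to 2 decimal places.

ET₀ = 0.80 × 5.6 = 4.4800 mm/d
ETc = Kc × ET₀ = 1.09 × 4.4800 = 4.8832 mm/d

4.88 mm/d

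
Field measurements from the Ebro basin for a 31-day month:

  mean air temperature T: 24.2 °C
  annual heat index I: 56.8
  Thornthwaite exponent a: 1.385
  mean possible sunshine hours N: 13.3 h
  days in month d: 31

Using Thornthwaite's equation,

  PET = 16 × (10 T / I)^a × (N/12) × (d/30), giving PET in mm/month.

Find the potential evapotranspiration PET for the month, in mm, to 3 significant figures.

10T/I = 10 × 24.2 / 56.8 = 4.2606
(10T/I)^a = 4.2606^1.385 = 7.4442
Uncorrected PET = 16 × 7.4442 = 119.107 mm
Correction = (N/12)(d/30) = (13.3/12)(31/30) = 1.1453
PET = 119.107 × 1.1453 = 136.413 mm/month

136 mm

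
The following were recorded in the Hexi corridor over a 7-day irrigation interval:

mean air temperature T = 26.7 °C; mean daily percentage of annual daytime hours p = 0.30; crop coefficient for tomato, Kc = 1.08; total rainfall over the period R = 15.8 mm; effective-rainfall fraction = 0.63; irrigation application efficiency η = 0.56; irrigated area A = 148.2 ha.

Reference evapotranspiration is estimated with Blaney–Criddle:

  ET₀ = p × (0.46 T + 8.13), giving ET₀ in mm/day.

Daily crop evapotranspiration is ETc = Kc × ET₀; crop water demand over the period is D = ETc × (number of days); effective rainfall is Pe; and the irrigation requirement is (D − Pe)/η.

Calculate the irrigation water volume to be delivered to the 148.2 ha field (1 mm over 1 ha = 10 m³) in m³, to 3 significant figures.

ET₀ = 0.30 × (0.46 × 26.7 + 8.13) = 0.30 × 20.412 = 6.1236 mm/d
ETc = Kc × ET₀ = 1.08 × 6.1236 = 6.6135 mm/d
Crop demand D = ETc × 7 d = 6.6135 × 7 = 46.295 mm
Pe = 0.63 × 15.8 = 9.954 mm
D − Pe = 46.295 − 9.954 = 36.341 mm
Gross irrigation = 36.341 / 0.56 = 64.895 mm
Volume = 64.895 mm × 148.2 ha × 10 = 96174.4 m³

96200 m³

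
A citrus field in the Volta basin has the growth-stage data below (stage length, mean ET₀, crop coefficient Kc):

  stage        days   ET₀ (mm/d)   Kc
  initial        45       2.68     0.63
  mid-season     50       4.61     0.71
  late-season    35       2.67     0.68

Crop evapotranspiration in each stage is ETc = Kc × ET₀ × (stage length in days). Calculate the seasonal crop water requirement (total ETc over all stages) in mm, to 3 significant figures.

initial: 0.63 × 2.68 × 45 = 75.98 mm
mid-season: 0.71 × 4.61 × 50 = 163.66 mm
late-season: 0.68 × 2.67 × 35 = 63.55 mm
Seasonal total = 303.19 mm

303 mm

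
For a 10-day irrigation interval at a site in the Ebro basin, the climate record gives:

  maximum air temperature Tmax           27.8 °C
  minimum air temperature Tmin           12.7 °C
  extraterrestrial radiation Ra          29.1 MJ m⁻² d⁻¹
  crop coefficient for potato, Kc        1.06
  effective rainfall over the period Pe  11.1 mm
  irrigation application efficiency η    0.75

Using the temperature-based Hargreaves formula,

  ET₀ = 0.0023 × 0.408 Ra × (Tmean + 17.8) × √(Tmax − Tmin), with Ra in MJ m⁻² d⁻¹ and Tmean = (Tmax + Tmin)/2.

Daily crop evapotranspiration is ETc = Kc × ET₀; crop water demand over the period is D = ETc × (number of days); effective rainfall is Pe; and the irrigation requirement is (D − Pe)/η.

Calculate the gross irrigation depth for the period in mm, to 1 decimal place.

42.3 mm

Tmean = (27.8 + 12.7)/2 = 20.25 °C
0.408 Ra = 0.408 × 29.1 = 11.8728 mm/d equivalent
ET₀ = 0.0023 × 11.8728 × (20.25 + 17.8) × √15.1 = 0.0023 × 11.8728 × 38.05 × 3.8859 = 4.0376 mm/d
ETc = Kc × ET₀ = 1.06 × 4.0376 = 4.2799 mm/d
Crop demand D = ETc × 10 d = 4.2799 × 10 = 42.799 mm
D − Pe = 42.799 − 11.1 = 31.699 mm
Gross irrigation = 31.699 / 0.75 = 42.265 mm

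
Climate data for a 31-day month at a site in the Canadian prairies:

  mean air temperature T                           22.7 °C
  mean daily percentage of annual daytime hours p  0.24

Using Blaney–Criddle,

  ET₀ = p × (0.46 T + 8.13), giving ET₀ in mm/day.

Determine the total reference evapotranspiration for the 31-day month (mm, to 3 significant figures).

ET₀ = 0.24 × (0.46 × 22.7 + 8.13) = 0.24 × 18.572 = 4.4573 mm/d
Monthly total = 4.4573 × 31 = 138.176 mm

138 mm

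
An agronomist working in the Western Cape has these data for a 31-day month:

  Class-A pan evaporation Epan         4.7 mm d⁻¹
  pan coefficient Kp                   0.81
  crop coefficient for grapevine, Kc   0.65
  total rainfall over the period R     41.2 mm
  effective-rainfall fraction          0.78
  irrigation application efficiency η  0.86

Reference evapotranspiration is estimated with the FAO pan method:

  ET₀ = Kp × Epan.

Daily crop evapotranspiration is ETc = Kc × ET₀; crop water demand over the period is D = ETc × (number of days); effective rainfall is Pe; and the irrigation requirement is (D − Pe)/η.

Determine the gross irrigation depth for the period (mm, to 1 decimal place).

51.8 mm

ET₀ = 0.81 × 4.7 = 3.8070 mm/d
ETc = Kc × ET₀ = 0.65 × 3.8070 = 2.4746 mm/d
Crop demand D = ETc × 31 d = 2.4746 × 31 = 76.713 mm
Pe = 0.78 × 41.2 = 32.136 mm
D − Pe = 76.713 − 32.136 = 44.577 mm
Gross irrigation = 44.577 / 0.86 = 51.834 mm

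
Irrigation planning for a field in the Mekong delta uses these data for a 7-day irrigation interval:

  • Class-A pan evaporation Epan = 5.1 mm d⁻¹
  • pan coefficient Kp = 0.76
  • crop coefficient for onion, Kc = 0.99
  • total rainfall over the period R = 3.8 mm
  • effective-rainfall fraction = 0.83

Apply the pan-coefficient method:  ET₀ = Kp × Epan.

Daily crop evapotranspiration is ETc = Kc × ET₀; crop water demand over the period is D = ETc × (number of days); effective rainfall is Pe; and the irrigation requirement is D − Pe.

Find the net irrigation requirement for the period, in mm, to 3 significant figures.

23.7 mm

ET₀ = 0.76 × 5.1 = 3.8760 mm/d
ETc = Kc × ET₀ = 0.99 × 3.8760 = 3.8372 mm/d
Crop demand D = ETc × 7 d = 3.8372 × 7 = 26.860 mm
Pe = 0.83 × 3.8 = 3.154 mm
D − Pe = 26.860 − 3.154 = 23.706 mm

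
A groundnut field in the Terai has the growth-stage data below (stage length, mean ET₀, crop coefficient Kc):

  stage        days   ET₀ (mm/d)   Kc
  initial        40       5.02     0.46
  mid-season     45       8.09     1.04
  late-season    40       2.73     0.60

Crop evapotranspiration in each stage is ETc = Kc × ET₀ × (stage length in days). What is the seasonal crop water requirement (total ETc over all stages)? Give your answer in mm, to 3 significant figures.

537 mm

initial: 0.46 × 5.02 × 40 = 92.37 mm
mid-season: 1.04 × 8.09 × 45 = 378.61 mm
late-season: 0.60 × 2.73 × 40 = 65.52 mm
Seasonal total = 536.50 mm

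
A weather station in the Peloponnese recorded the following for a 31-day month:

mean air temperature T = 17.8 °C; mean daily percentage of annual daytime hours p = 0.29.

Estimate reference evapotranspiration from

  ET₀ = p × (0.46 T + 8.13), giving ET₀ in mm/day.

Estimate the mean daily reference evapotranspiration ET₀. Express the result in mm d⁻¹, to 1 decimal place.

4.7 mm d⁻¹

ET₀ = 0.29 × (0.46 × 17.8 + 8.13) = 0.29 × 16.318 = 4.7322 mm/d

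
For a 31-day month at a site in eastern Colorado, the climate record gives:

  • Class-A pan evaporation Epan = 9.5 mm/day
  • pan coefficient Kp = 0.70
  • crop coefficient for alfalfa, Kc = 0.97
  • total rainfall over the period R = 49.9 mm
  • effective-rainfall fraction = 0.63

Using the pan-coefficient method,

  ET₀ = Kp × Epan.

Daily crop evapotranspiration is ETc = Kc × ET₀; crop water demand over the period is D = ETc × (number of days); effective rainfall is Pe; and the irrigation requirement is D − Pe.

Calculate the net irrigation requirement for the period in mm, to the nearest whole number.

169 mm

ET₀ = 0.70 × 9.5 = 6.6500 mm/d
ETc = Kc × ET₀ = 0.97 × 6.6500 = 6.4505 mm/d
Crop demand D = ETc × 31 d = 6.4505 × 31 = 199.966 mm
Pe = 0.63 × 49.9 = 31.437 mm
D − Pe = 199.966 − 31.437 = 168.529 mm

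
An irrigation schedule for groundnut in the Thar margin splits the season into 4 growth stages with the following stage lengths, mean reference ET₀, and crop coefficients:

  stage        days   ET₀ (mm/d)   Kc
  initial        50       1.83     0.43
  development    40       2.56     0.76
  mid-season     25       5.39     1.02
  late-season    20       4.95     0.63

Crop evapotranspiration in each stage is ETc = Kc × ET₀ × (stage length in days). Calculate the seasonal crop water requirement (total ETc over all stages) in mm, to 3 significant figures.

initial: 0.43 × 1.83 × 50 = 39.35 mm
development: 0.76 × 2.56 × 40 = 77.82 mm
mid-season: 1.02 × 5.39 × 25 = 137.45 mm
late-season: 0.63 × 4.95 × 20 = 62.37 mm
Seasonal total = 316.99 mm

317 mm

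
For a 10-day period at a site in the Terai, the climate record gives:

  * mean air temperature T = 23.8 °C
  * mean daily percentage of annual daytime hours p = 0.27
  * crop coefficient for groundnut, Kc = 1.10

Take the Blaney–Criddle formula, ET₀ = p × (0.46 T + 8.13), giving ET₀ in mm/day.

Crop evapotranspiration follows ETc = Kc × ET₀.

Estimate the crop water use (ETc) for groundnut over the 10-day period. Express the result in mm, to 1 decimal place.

56.7 mm

ET₀ = 0.27 × (0.46 × 23.8 + 8.13) = 0.27 × 19.078 = 5.1511 mm/d
ETc = Kc × ET₀ = 1.10 × 5.1511 = 5.6662 mm/d
Over 10 days: 5.6662 × 10 = 56.662 mm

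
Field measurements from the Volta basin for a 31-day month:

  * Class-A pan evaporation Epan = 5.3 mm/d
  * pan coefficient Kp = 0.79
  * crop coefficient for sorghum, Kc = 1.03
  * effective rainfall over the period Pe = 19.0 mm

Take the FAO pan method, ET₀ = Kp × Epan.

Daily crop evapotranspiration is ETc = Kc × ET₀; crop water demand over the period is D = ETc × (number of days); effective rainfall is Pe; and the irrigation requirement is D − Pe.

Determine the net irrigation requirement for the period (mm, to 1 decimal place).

114.7 mm

ET₀ = 0.79 × 5.3 = 4.1870 mm/d
ETc = Kc × ET₀ = 1.03 × 4.1870 = 4.3126 mm/d
Crop demand D = ETc × 31 d = 4.3126 × 31 = 133.691 mm
D − Pe = 133.691 − 19.0 = 114.691 mm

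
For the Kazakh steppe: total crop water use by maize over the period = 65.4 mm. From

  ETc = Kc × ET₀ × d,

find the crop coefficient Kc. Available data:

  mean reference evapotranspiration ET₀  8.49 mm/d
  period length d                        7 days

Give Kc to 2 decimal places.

ETc = Kc × ET₀ × d  ⇒  Kc = ETc / (ET₀ × d)
Kc = 65.4 / (8.49 × 7) = 65.4 / 59.43 = 1.1005

1.10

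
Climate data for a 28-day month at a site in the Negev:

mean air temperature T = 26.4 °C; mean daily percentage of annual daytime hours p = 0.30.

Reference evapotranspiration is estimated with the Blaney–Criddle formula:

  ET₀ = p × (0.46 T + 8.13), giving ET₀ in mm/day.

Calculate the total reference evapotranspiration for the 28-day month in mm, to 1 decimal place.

170.3 mm

ET₀ = 0.30 × (0.46 × 26.4 + 8.13) = 0.30 × 20.274 = 6.0822 mm/d
Monthly total = 6.0822 × 28 = 170.302 mm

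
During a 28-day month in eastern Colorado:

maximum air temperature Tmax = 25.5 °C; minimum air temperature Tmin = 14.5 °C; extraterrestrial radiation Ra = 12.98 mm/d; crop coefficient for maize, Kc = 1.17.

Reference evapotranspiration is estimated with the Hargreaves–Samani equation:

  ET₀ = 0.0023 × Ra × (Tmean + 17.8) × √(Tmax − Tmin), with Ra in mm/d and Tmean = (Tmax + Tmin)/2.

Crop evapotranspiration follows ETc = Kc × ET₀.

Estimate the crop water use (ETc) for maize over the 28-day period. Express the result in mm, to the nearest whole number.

123 mm

Tmean = (25.5 + 14.5)/2 = 20.00 °C
ET₀ = 0.0023 × 12.98 × (20.00 + 17.8) × √11.0 = 0.0023 × 12.98 × 37.80 × 3.3166 = 3.7427 mm/d
ETc = Kc × ET₀ = 1.17 × 3.7427 = 4.3790 mm/d
Over 28 days: 4.3790 × 28 = 122.612 mm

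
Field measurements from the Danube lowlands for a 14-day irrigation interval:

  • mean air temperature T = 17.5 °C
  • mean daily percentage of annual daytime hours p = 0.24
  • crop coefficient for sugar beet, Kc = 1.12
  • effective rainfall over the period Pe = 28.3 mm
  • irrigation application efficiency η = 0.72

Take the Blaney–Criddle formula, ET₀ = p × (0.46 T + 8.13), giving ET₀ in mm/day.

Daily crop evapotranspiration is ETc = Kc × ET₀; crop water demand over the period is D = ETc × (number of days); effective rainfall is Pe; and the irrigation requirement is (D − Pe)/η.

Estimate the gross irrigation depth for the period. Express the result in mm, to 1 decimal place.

ET₀ = 0.24 × (0.46 × 17.5 + 8.13) = 0.24 × 16.180 = 3.8832 mm/d
ETc = Kc × ET₀ = 1.12 × 3.8832 = 4.3492 mm/d
Crop demand D = ETc × 14 d = 4.3492 × 14 = 60.889 mm
D − Pe = 60.889 − 28.3 = 32.589 mm
Gross irrigation = 32.589 / 0.72 = 45.263 mm

45.3 mm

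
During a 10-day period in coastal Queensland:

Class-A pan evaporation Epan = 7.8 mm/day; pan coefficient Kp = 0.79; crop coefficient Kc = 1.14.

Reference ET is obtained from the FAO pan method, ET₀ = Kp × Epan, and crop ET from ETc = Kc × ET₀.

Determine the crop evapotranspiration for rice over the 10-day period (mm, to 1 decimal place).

ET₀ = 0.79 × 7.8 = 6.1620 mm/d
ETc = Kc × ET₀ = 1.14 × 6.1620 = 7.0247 mm/d
Over 10 days: 7.0247 × 10 = 70.247 mm

70.2 mm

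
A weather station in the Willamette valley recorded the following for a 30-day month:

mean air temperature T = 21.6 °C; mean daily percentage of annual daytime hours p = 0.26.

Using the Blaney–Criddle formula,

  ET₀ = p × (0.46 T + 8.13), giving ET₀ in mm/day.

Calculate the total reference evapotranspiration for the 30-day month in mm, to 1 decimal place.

140.9 mm

ET₀ = 0.26 × (0.46 × 21.6 + 8.13) = 0.26 × 18.066 = 4.6972 mm/d
Monthly total = 4.6972 × 30 = 140.916 mm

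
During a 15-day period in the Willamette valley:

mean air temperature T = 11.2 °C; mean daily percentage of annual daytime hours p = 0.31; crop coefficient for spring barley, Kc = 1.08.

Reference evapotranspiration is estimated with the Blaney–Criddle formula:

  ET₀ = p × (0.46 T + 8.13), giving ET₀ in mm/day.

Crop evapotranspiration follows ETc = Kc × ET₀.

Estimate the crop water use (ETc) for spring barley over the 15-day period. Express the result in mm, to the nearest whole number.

67 mm

ET₀ = 0.31 × (0.46 × 11.2 + 8.13) = 0.31 × 13.282 = 4.1174 mm/d
ETc = Kc × ET₀ = 1.08 × 4.1174 = 4.4468 mm/d
Over 15 days: 4.4468 × 15 = 66.702 mm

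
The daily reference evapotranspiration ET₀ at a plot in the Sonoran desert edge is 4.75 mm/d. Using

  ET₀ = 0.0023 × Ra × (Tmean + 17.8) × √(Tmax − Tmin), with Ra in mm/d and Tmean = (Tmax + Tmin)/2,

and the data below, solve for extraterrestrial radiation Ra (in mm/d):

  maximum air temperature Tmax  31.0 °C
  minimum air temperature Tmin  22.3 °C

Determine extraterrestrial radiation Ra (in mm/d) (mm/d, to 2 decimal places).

Tmean = 26.65 °C; √ΔT = 2.9496
Ra = ET₀ / [0.0023 × (Tmean+17.8) × √ΔT] = 4.75 / (0.0023 × 44.45 × 2.9496) = 15.752 mm/d

15.75 mm/d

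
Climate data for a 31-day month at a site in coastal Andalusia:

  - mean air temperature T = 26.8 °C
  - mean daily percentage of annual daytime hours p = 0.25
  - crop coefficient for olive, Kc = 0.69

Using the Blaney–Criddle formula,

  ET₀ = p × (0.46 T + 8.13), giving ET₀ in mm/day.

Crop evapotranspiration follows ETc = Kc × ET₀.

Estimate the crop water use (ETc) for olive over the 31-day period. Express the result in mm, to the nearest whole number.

109 mm

ET₀ = 0.25 × (0.46 × 26.8 + 8.13) = 0.25 × 20.458 = 5.1145 mm/d
ETc = Kc × ET₀ = 0.69 × 5.1145 = 3.5290 mm/d
Over 31 days: 3.5290 × 31 = 109.399 mm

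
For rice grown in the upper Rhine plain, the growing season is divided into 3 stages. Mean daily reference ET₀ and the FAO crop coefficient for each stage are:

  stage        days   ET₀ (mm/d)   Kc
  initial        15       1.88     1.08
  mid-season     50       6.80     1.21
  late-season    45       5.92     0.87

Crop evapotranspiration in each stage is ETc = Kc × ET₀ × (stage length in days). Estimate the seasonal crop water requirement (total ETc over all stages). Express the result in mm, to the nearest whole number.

674 mm

initial: 1.08 × 1.88 × 15 = 30.46 mm
mid-season: 1.21 × 6.80 × 50 = 411.40 mm
late-season: 0.87 × 5.92 × 45 = 231.77 mm
Seasonal total = 673.63 mm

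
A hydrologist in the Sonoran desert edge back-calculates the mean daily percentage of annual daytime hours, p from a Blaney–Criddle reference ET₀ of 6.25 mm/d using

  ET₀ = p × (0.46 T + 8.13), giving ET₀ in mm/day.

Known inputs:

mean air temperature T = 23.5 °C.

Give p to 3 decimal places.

0.330

p = ET₀ / (0.46 T + 8.13) = 6.25 / (0.46 × 23.5 + 8.13) = 6.25 / 18.940 = 0.3300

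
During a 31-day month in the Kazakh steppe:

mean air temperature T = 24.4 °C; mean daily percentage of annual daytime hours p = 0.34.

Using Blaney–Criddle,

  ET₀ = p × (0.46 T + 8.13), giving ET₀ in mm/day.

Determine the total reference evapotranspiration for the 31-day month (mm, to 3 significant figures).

204 mm

ET₀ = 0.34 × (0.46 × 24.4 + 8.13) = 0.34 × 19.354 = 6.5804 mm/d
Monthly total = 6.5804 × 31 = 203.992 mm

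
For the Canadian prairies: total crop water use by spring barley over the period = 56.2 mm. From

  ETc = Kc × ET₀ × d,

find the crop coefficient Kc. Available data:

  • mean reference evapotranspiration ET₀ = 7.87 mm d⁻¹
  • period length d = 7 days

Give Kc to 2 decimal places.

1.02

ETc = Kc × ET₀ × d  ⇒  Kc = ETc / (ET₀ × d)
Kc = 56.2 / (7.87 × 7) = 56.2 / 55.09 = 1.0201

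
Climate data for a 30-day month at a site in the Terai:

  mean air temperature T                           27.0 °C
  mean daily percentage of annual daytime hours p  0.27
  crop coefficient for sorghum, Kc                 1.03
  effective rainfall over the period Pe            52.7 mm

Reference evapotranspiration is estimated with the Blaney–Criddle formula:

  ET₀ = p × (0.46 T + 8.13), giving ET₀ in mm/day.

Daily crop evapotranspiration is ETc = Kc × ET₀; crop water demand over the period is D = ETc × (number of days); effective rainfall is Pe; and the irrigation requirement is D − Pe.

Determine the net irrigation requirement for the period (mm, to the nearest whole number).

ET₀ = 0.27 × (0.46 × 27.0 + 8.13) = 0.27 × 20.550 = 5.5485 mm/d
ETc = Kc × ET₀ = 1.03 × 5.5485 = 5.7150 mm/d
Crop demand D = ETc × 30 d = 5.7150 × 30 = 171.450 mm
D − Pe = 171.450 − 52.7 = 118.750 mm

119 mm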